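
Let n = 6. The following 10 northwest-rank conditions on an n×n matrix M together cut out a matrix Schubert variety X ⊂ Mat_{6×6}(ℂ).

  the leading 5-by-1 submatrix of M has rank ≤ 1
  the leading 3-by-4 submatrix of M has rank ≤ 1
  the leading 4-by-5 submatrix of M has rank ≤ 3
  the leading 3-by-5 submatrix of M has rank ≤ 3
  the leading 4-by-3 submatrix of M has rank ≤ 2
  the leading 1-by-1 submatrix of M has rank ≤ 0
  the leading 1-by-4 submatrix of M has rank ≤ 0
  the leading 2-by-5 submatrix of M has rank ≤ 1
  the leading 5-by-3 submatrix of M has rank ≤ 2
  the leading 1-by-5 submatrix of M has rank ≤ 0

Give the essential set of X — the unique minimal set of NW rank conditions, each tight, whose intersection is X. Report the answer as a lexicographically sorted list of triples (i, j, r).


Propagating the 10 rank bounds to every northwest block:

  0  0  0  0  0  1
  1  1  1  1  1  2
  1  1  1  1  2  3
  1  2  2  2  3  4
  1  2  2  3  4  5
  1  2  3  4  5  6

giving w = (6, 1, 5, 2, 4, 3) via Δ²R.

Fulton essential set (3 of the 9 Rothe cells):

[(1, 5, 0), (3, 4, 1), (5, 3, 2)]


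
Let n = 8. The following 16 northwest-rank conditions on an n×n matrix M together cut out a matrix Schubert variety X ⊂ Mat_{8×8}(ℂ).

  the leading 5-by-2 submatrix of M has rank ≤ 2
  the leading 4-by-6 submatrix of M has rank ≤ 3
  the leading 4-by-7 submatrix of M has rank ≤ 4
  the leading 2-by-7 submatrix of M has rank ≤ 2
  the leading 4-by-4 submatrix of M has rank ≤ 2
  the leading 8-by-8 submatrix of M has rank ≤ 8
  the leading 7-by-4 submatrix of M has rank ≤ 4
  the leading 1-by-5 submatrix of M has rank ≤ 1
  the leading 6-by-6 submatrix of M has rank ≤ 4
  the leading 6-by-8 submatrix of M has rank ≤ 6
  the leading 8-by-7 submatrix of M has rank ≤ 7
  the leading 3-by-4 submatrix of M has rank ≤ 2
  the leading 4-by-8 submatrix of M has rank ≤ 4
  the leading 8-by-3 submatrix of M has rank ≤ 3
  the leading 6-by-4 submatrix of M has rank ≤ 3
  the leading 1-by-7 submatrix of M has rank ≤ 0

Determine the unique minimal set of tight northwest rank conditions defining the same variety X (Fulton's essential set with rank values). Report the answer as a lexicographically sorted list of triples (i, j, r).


Rank table r_w(8×8) implied by the 16 constraints:

  i=1: 0 0 0 0 0 0 0 1
  i=2: 1 1 1 1 1 1 1 2
  i=3: 1 2 2 2 2 2 2 3
  i=4: 1 2 2 2 3 3 3 4
  i=5: 1 2 3 3 4 4 4 5
  i=6: 1 2 3 3 4 4 5 6
  i=7: 1 2 3 4 5 5 6 7
  i=8: 1 2 3 4 5 6 7 8

the unique w with this rank table is (8, 1, 2, 5, 3, 7, 4, 6).

4 SE-corners of the 11-cell Rothe diagram give Ess(w):

[(1, 7, 0), (4, 4, 2), (6, 4, 3), (6, 6, 4)]


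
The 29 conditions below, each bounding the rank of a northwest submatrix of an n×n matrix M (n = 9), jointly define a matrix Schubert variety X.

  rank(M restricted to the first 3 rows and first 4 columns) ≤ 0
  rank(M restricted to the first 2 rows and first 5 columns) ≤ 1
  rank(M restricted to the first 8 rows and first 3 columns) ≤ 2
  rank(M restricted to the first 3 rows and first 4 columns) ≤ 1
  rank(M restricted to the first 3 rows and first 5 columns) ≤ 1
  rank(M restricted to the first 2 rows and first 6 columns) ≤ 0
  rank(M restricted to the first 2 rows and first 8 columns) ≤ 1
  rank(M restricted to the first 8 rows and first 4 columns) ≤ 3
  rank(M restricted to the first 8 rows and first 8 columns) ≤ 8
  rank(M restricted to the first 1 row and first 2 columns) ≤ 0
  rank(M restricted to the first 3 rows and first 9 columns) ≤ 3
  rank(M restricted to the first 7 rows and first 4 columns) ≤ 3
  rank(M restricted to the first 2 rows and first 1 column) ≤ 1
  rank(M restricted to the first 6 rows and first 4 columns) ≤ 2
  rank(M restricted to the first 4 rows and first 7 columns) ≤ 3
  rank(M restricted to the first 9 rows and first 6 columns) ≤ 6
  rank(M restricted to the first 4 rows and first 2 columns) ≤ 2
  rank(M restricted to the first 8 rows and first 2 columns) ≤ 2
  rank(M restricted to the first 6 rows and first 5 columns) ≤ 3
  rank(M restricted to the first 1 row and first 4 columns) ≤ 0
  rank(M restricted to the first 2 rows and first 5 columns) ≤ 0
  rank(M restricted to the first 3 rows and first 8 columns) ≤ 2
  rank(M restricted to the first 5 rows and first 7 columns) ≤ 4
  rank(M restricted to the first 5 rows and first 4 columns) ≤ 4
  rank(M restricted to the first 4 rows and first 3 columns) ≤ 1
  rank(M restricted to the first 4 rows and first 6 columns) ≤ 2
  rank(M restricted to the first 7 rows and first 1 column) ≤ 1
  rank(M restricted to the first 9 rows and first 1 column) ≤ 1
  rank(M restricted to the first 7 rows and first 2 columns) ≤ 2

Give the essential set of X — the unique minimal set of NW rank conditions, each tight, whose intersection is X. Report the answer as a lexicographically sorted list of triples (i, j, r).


Recovering R(i,j) via the rank-extension bound from the 29 conditions:

  R[1]: 0 0 0 0 0 0 1 1 1
  R[2]: 0 0 0 0 0 0 1 1 2
  R[3]: 0 0 0 0 1 1 2 2 3
  R[4]: 1 1 1 1 2 2 3 3 4
  R[5]: 1 2 2 2 3 3 4 4 5
  R[6]: 1 2 2 2 3 4 5 5 6
  R[7]: 1 2 2 3 4 5 6 6 7
  R[8]: 1 2 2 3 4 5 6 7 8
  R[9]: 1 2 3 4 5 6 7 8 9

hence w(1..9) = (7, 9, 5, 1, 2, 6, 4, 8, 3).

ℓ(w)=21; the 5 essential cells (i,j,r):

[(2, 6, 0), (2, 8, 1), (3, 4, 0), (6, 4, 2), (8, 3, 2)]


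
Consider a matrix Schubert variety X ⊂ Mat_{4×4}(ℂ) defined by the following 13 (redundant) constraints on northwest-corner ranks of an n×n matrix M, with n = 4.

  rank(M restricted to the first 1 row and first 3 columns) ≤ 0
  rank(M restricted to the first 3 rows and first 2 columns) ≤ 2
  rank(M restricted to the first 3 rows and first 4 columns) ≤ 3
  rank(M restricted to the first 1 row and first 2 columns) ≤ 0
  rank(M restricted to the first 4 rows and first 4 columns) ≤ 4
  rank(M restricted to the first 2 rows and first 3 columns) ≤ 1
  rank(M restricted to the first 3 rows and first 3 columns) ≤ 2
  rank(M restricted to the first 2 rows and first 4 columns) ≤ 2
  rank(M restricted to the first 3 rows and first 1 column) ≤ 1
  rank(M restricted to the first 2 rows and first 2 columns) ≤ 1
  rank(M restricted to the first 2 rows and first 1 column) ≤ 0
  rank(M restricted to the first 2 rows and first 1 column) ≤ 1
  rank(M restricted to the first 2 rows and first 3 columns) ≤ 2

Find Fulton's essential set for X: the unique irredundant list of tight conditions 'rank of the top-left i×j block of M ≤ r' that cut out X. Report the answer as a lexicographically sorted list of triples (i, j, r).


Recovering R(i,j) via the rank-extension bound from the 13 conditions:

  0 0 0 1
  0 1 1 2
  1 2 2 3
  1 2 3 4

hence w(1..4) = (4, 2, 1, 3).

ℓ(w)=4; the 2 essential cells (i,j,r):

[(1, 3, 0), (2, 1, 0)]


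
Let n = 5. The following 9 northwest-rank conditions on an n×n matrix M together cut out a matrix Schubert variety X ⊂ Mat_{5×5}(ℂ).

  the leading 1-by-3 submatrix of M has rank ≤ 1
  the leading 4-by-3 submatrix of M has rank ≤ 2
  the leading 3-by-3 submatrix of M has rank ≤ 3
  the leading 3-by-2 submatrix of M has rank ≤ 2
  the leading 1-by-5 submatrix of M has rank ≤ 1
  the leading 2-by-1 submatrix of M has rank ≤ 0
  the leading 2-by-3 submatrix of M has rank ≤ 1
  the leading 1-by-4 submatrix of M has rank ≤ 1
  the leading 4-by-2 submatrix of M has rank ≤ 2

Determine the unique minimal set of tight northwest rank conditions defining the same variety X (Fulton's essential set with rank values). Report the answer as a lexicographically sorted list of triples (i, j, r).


Rank table r_w(5×5) implied by the 9 constraints:

  i=1: 0 | 1 | 1 | 1 | 1
  i=2: 0 | 1 | 1 | 2 | 2
  i=3: 1 | 2 | 2 | 3 | 3
  i=4: 1 | 2 | 2 | 3 | 4
  i=5: 1 | 2 | 3 | 4 | 5

second differences of R give the permutation w = (2, 4, 1, 5, 3).

ℓ(w)=4; the 3 essential cells (i,j,r):

[(2, 1, 0), (2, 3, 1), (4, 3, 2)]


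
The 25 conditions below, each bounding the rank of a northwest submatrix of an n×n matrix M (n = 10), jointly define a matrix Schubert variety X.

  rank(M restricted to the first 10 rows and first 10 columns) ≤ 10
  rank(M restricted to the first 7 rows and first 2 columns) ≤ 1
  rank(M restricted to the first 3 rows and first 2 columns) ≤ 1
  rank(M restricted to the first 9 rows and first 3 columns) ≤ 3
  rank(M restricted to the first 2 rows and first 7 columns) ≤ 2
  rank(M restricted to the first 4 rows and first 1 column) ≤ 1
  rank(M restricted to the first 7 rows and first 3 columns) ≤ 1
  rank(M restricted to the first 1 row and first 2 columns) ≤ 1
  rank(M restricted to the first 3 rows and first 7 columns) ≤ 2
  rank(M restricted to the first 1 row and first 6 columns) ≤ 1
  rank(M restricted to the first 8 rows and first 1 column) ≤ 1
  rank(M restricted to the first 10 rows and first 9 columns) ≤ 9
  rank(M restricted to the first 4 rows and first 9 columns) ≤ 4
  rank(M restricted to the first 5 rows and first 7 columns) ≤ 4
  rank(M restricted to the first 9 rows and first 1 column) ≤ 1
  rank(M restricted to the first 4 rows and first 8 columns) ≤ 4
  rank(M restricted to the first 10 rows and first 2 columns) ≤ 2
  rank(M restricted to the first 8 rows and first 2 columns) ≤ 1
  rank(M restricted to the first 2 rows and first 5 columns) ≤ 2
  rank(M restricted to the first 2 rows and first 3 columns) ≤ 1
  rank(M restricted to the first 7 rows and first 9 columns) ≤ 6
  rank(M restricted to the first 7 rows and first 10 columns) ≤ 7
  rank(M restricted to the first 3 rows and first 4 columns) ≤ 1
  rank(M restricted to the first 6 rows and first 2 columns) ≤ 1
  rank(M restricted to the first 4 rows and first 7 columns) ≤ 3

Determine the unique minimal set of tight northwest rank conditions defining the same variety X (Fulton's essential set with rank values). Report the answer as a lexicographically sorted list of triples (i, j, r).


The tightest implied rank at each (i,j), from the 25 conditions:

  1 | 1 | 1 | 1 | 1 | 1 | 1 | 1 | 1 | 1
  1 | 1 | 1 | 1 | 2 | 2 | 2 | 2 | 2 | 2
  1 | 1 | 1 | 1 | 2 | 2 | 2 | 3 | 3 | 3
  1 | 1 | 1 | 2 | 3 | 3 | 3 | 4 | 4 | 4
  1 | 1 | 1 | 2 | 3 | 4 | 4 | 5 | 5 | 5
  1 | 1 | 1 | 2 | 3 | 4 | 5 | 6 | 6 | 6
  1 | 1 | 1 | 2 | 3 | 4 | 5 | 6 | 6 | 7
  1 | 1 | 2 | 3 | 4 | 5 | 6 | 7 | 7 | 8
  1 | 2 | 3 | 4 | 5 | 6 | 7 | 8 | 8 | 9
  1 | 2 | 3 | 4 | 5 | 6 | 7 | 8 | 9 | 10

giving w = (1, 5, 8, 4, 6, 7, 10, 3, 2, 9) via Δ²R.

Fulton essential set (5 of the 18 Rothe cells):

[(3, 4, 1), (3, 7, 2), (7, 3, 1), (7, 9, 6), (8, 2, 1)]


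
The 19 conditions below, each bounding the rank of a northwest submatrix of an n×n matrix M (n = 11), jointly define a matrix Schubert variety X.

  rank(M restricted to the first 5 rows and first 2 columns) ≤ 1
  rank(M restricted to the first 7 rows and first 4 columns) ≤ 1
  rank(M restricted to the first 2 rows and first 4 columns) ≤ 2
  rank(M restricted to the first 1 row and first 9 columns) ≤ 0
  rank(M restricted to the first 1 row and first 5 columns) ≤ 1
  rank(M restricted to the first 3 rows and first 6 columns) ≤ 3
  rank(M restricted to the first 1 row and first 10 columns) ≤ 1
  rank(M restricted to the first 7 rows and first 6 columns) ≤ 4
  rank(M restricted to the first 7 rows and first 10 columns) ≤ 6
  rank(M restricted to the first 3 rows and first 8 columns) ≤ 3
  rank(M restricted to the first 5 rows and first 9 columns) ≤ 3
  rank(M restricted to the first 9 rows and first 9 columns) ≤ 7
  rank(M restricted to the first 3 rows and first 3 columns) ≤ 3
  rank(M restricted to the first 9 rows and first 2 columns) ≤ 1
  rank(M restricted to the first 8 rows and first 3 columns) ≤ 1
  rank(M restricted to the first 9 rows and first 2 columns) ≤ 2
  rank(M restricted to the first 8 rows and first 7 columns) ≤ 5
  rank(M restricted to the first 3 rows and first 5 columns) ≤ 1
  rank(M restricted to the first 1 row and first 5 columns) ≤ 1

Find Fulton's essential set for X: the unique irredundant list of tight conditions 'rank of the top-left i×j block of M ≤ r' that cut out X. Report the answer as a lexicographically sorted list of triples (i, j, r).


Reconstructing r_w from the 19 given conditions:

  row 1: 0  0  0  0  0  0  0  0  0  1  1
  row 2: 1  1  1  1  1  1  1  1  1  2  2
  row 3: 1  1  1  1  1  2  2  2  2  3  3
  row 4: 1  1  1  1  2  3  3  3  3  4  4
  row 5: 1  1  1  1  2  3  3  3  3  4  5
  row 6: 1  1  1  1  2  3  4  4  4  5  6
  row 7: 1  1  1  1  2  3  4  5  5  6  7
  row 8: 1  1  1  2  3  4  5  6  6  7  8
  row 9: 1  1  2  3  4  5  6  7  7  8  9
  row 10: 1  2  3  4  5  6  7  8  8  9  10
  row 11: 1  2  3  4  5  6  7  8  9  10  11

reading off 1-entries of Δ²R: w = (10, 1, 6, 5, 11, 7, 8, 4, 3, 2, 9).

D(w) has 31 cells with 6 SE-corners; essential set:

[(1, 9, 0), (3, 5, 1), (5, 9, 3), (7, 4, 1), (8, 3, 1), (9, 2, 1)]


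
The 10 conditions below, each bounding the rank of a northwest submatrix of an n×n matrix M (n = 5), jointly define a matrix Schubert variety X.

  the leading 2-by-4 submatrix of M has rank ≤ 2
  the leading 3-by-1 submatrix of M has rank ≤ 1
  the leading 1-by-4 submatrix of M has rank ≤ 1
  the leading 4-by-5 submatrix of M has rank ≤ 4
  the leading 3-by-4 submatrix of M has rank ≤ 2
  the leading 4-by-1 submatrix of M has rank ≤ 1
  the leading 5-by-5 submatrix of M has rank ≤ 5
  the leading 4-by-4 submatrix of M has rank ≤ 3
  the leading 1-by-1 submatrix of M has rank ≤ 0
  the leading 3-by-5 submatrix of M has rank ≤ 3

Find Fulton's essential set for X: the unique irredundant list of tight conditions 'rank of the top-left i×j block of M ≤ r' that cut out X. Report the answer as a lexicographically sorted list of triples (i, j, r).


Rank table r_w(5×5) implied by the 10 constraints:

  R[1]: 0  1  1  1  1
  R[2]: 1  2  2  2  2
  R[3]: 1  2  2  2  3
  R[4]: 1  2  3  3  4
  R[5]: 1  2  3  4  5

the unique w with this rank table is (2, 1, 5, 3, 4).

Fulton essential set (2 of the 3 Rothe cells):

[(1, 1, 0), (3, 4, 2)]


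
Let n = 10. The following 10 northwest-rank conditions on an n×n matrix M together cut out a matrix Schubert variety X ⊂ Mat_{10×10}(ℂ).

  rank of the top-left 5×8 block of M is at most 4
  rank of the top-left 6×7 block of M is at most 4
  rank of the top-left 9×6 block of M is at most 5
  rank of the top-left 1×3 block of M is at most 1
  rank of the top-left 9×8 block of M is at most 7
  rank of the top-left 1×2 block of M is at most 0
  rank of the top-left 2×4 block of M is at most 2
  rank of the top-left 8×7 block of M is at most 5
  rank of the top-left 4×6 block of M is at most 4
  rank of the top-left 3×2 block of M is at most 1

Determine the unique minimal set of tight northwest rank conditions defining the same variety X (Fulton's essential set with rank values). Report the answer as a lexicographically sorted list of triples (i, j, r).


Recovering R(i,j) via the rank-extension bound from the 10 conditions:

  0 0 1 1 1 1 1 1 1 1
  1 1 2 2 2 2 2 2 2 2
  1 1 2 3 3 3 3 3 3 3
  1 2 3 4 4 4 4 4 4 4
  1 2 3 4 4 4 4 4 5 5
  1 2 3 4 4 4 4 5 6 6
  1 2 3 4 5 5 5 6 7 7
  1 2 3 4 5 5 5 6 7 8
  1 2 3 4 5 5 6 7 8 9
  1 2 3 4 5 6 7 8 9 10

hence w(1..10) = (3, 1, 4, 2, 9, 8, 5, 10, 7, 6).

Rothe diagram D(w) (13 cells), 6 SE-corners (essential conditions):

[(1, 2, 0), (3, 2, 1), (5, 8, 4), (6, 7, 4), (8, 7, 5), (9, 6, 5)]


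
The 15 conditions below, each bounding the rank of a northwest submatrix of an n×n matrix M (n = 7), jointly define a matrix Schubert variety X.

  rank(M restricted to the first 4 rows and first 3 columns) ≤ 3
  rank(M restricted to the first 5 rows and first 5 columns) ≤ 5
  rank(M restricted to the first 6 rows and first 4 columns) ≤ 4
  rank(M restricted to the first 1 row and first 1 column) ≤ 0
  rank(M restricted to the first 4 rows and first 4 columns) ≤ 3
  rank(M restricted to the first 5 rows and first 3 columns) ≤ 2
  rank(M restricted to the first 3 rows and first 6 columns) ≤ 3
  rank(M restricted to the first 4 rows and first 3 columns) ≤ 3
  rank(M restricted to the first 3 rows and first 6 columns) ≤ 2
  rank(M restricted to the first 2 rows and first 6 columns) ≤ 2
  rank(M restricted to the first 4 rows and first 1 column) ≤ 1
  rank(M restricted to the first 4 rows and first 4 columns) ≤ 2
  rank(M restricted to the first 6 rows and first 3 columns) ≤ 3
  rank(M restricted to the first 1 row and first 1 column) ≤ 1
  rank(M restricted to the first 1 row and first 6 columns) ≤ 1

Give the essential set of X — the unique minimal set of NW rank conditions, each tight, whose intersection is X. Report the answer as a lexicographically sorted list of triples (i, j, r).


Reconstructing r_w from the 15 given conditions:

  row 1: 0  1  1  1  1  1  1
  row 2: 1  2  2  2  2  2  2
  row 3: 1  2  2  2  2  2  3
  row 4: 1  2  2  2  3  3  4
  row 5: 1  2  2  3  4  4  5
  row 6: 1  2  3  4  5  5  6
  row 7: 1  2  3  4  5  6  7

hence w(1..7) = (2, 1, 7, 5, 4, 3, 6).

ℓ(w)=8; the 4 essential cells (i,j,r):

[(1, 1, 0), (3, 6, 2), (4, 4, 2), (5, 3, 2)]


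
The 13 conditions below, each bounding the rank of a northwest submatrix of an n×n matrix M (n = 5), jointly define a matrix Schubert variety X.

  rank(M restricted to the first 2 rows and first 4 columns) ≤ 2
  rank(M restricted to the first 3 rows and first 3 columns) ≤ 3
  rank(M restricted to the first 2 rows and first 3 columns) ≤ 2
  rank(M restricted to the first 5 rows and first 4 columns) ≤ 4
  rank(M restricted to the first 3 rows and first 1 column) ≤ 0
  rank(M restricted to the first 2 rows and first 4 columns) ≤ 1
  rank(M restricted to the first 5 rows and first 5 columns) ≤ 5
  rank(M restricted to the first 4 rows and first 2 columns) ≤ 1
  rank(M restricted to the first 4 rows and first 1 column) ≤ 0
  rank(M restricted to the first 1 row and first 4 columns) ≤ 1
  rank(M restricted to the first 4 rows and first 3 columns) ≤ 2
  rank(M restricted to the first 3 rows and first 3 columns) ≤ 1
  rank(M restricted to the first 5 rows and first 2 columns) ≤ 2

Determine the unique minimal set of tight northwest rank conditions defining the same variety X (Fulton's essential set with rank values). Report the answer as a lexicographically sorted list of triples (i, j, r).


Propagating the 13 rank bounds to every northwest block:

  0 1 1 1 1
  0 1 1 1 2
  0 1 1 2 3
  0 1 2 3 4
  1 2 3 4 5

giving w = (2, 5, 4, 3, 1) via Δ²R.

Fulton essential set (3 of the 7 Rothe cells):

[(2, 4, 1), (3, 3, 1), (4, 1, 0)]


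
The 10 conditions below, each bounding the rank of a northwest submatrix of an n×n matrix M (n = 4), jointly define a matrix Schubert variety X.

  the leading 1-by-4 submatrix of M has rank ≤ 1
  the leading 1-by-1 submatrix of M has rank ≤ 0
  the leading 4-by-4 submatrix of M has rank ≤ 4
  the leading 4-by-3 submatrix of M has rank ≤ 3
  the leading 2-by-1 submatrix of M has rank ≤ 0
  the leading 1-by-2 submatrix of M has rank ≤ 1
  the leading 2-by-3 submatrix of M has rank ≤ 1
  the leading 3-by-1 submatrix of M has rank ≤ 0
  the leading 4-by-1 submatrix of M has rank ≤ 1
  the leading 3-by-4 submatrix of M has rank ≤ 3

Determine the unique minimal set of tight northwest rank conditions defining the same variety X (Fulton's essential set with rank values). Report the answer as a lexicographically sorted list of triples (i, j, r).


Propagating the 10 rank bounds to every northwest block:

  row 1: 0, 1, 1, 1
  row 2: 0, 1, 1, 2
  row 3: 0, 1, 2, 3
  row 4: 1, 2, 3, 4

second differences of R give the permutation w = (2, 4, 3, 1).

D(w) has 4 cells with 2 SE-corners; essential set:

[(2, 3, 1), (3, 1, 0)]


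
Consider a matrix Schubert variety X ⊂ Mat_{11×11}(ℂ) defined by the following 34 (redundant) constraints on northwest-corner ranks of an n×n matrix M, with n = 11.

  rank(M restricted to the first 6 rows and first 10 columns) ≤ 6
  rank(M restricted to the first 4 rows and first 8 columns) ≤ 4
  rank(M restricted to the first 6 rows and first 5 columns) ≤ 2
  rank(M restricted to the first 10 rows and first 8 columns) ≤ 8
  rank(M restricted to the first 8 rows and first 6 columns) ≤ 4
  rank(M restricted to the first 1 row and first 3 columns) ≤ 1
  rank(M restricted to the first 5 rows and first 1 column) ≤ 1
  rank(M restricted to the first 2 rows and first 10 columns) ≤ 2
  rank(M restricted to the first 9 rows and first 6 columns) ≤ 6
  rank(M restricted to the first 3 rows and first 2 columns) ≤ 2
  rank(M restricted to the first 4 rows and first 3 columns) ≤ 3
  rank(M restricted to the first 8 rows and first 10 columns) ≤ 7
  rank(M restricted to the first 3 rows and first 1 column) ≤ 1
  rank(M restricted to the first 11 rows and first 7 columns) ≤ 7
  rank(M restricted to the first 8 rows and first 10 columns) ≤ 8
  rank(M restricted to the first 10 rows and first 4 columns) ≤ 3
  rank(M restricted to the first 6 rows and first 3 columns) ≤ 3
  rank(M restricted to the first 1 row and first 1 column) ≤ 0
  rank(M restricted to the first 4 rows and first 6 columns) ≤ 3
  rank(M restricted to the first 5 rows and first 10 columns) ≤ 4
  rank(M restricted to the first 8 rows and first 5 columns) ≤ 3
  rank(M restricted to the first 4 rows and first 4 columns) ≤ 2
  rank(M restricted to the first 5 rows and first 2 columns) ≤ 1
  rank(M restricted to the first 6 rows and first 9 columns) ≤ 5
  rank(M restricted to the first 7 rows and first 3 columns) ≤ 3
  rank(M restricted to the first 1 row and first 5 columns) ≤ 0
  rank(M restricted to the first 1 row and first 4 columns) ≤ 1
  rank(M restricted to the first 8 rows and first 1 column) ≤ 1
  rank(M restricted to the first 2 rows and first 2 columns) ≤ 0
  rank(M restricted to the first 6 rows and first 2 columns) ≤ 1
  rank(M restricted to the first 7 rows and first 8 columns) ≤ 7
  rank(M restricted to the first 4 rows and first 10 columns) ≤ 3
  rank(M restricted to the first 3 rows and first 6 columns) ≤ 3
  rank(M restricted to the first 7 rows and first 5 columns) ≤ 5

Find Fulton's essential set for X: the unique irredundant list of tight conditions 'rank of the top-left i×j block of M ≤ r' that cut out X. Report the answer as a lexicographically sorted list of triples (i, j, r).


The tightest implied rank at each (i,j), from the 34 conditions:

  row 1: 0  0  0  0  0  1  1  1  1  1  1
  row 2: 0  0  1  1  1  2  2  2  2  2  2
  row 3: 1  1  2  2  2  3  3  3  3  3  3
  row 4: 1  1  2  2  2  3  3  3  3  3  4
  row 5: 1  1  2  2  2  3  4  4  4  4  5
  row 6: 1  1  2  2  2  3  4  5  5  5  6
  row 7: 1  2  3  3  3  4  5  6  6  6  7
  row 8: 1  2  3  3  3  4  5  6  7  7  8
  row 9: 1  2  3  3  4  5  6  7  8  8  9
  row 10: 1  2  3  3  4  5  6  7  8  9  10
  row 11: 1  2  3  4  5  6  7  8  9  10  11

second differences of R give the permutation w = (6, 3, 1, 11, 7, 8, 2, 9, 5, 10, 4).

Rothe diagram D(w) (24 cells), 7 SE-corners (essential conditions):

[(1, 5, 0), (2, 2, 0), (4, 10, 3), (6, 2, 1), (6, 5, 2), (8, 5, 3), (10, 4, 3)]


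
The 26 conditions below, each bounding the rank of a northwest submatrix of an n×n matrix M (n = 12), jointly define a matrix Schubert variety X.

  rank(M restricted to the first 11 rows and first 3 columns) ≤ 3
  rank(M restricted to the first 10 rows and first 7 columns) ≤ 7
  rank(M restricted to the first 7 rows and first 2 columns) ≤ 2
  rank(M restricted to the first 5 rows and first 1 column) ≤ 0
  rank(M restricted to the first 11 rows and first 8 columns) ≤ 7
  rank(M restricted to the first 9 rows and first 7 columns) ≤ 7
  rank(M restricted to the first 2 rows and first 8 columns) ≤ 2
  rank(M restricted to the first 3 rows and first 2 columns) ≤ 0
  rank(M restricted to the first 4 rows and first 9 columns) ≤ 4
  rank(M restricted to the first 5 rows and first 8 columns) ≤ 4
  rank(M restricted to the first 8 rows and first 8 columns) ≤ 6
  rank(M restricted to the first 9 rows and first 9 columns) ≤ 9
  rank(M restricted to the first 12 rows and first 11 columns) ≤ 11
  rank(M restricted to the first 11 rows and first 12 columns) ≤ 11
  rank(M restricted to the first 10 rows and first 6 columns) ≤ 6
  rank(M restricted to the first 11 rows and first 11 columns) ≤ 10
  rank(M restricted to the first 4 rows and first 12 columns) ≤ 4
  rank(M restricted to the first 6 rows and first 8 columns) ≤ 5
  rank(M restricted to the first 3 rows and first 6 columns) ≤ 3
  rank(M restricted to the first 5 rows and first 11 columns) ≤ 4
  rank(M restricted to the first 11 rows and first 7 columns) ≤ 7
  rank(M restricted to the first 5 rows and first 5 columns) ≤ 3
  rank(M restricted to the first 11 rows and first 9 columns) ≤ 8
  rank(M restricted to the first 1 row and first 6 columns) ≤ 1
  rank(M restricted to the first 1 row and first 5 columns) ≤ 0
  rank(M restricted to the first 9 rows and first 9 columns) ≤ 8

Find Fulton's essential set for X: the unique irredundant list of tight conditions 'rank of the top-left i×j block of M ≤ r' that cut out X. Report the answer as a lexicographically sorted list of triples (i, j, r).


Reconstructing r_w from the 26 given conditions:

  0, 0, 0, 0, 0, 1, 1, 1, 1, 1, 1, 1
  0, 0, 1, 1, 1, 2, 2, 2, 2, 2, 2, 2
  0, 0, 1, 2, 2, 3, 3, 3, 3, 3, 3, 3
  0, 1, 2, 3, 3, 4, 4, 4, 4, 4, 4, 4
  0, 1, 2, 3, 3, 4, 4, 4, 4, 4, 4, 5
  1, 2, 3, 4, 4, 5, 5, 5, 5, 5, 5, 6
  1, 2, 3, 4, 5, 6, 6, 6, 6, 6, 6, 7
  1, 2, 3, 4, 5, 6, 6, 6, 7, 7, 7, 8
  1, 2, 3, 4, 5, 6, 7, 7, 8, 8, 8, 9
  1, 2, 3, 4, 5, 6, 7, 7, 8, 9, 9, 10
  1, 2, 3, 4, 5, 6, 7, 7, 8, 9, 10, 11
  1, 2, 3, 4, 5, 6, 7, 8, 9, 10, 11, 12

hence w(1..12) = (6, 3, 4, 2, 12, 1, 5, 9, 7, 10, 11, 8).

|D(w)|=21, |Ess(w)|=7:

[(1, 5, 0), (3, 2, 0), (5, 1, 0), (5, 5, 3), (5, 11, 4), (8, 8, 6), (11, 8, 7)]


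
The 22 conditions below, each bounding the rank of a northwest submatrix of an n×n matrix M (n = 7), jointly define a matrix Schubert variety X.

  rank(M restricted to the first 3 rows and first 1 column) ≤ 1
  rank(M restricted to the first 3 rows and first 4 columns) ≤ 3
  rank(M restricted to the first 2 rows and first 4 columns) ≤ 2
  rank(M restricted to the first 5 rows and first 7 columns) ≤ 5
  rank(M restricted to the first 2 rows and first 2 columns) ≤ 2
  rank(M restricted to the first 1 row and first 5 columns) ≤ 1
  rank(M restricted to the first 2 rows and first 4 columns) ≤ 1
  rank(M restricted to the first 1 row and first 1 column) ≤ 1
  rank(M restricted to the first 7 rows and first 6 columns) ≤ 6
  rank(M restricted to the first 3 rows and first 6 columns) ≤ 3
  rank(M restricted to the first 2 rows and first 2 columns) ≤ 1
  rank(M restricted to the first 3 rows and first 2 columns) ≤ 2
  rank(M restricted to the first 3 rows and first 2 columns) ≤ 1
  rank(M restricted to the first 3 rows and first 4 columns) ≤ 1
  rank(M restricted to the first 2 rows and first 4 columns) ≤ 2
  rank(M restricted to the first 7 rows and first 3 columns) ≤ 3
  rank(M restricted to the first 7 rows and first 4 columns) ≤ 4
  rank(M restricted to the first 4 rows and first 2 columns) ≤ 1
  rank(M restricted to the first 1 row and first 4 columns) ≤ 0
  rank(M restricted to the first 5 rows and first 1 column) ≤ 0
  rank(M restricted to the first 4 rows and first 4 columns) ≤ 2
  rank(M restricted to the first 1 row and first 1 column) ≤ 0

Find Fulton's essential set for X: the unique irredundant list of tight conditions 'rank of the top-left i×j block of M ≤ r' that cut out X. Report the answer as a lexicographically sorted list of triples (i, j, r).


Computing R[i][j] = min implied NW-rank bound (n=7, 22 conditions):

  i=1: 0, 0, 0, 0, 1, 1, 1
  i=2: 0, 1, 1, 1, 2, 2, 2
  i=3: 0, 1, 1, 1, 2, 3, 3
  i=4: 0, 1, 2, 2, 3, 4, 4
  i=5: 0, 1, 2, 3, 4, 5, 5
  i=6: 1, 2, 3, 4, 5, 6, 6
  i=7: 1, 2, 3, 4, 5, 6, 7

so w = (5, 2, 6, 3, 4, 1, 7).

3 SE-corners of the 10-cell Rothe diagram give Ess(w):

[(1, 4, 0), (3, 4, 1), (5, 1, 0)]


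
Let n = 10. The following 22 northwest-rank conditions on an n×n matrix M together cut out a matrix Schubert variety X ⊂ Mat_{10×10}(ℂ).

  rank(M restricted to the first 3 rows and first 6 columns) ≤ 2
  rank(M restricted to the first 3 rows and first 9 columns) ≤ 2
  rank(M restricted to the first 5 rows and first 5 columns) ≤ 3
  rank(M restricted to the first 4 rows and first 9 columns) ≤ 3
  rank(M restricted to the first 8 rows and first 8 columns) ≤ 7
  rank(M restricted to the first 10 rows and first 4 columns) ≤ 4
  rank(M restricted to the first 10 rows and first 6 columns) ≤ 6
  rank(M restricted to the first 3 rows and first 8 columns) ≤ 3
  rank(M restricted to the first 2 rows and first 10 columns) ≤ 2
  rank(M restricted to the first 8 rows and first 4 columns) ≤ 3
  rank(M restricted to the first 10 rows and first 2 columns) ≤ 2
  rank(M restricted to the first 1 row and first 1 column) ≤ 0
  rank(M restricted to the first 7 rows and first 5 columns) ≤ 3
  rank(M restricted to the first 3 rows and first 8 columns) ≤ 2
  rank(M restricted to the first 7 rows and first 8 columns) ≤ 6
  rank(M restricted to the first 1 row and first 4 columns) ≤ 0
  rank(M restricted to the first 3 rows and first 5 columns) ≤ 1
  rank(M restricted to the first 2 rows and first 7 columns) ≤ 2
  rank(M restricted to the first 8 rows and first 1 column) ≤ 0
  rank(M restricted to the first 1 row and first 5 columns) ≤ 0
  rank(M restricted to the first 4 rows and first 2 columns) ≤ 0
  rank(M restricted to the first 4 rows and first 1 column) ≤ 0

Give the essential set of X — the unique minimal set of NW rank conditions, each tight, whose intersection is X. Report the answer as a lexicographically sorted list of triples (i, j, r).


The tightest implied rank at each (i,j), from the 22 conditions:

  i=1: 0 | 0 | 0 | 0 | 0 | 1 | 1 | 1 | 1 | 1
  i=2: 0 | 0 | 1 | 1 | 1 | 2 | 2 | 2 | 2 | 2
  i=3: 0 | 0 | 1 | 1 | 1 | 2 | 2 | 2 | 2 | 3
  i=4: 0 | 0 | 1 | 2 | 2 | 3 | 3 | 3 | 3 | 4
  i=5: 0 | 1 | 2 | 3 | 3 | 4 | 4 | 4 | 4 | 5
  i=6: 0 | 1 | 2 | 3 | 3 | 4 | 5 | 5 | 5 | 6
  i=7: 0 | 1 | 2 | 3 | 3 | 4 | 5 | 6 | 6 | 7
  i=8: 0 | 1 | 2 | 3 | 4 | 5 | 6 | 7 | 7 | 8
  i=9: 1 | 2 | 3 | 4 | 5 | 6 | 7 | 8 | 8 | 9
  i=10: 1 | 2 | 3 | 4 | 5 | 6 | 7 | 8 | 9 | 10

second differences of R give the permutation w = (6, 3, 10, 4, 2, 7, 8, 5, 1, 9).

Fulton essential set (6 of the 22 Rothe cells):

[(1, 5, 0), (3, 5, 1), (3, 9, 2), (4, 2, 0), (7, 5, 3), (8, 1, 0)]


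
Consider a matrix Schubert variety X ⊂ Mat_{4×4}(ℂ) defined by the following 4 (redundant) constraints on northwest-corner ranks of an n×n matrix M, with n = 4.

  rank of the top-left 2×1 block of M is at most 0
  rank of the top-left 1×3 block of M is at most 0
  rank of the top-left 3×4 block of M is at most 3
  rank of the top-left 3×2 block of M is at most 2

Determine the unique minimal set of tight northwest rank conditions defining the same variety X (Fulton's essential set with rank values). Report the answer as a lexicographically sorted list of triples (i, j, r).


The tightest implied rank at each (i,j), from the 4 conditions:

  row 1: 0 0 0 1
  row 2: 0 1 1 2
  row 3: 1 2 2 3
  row 4: 1 2 3 4

reading off 1-entries of Δ²R: w = (4, 2, 1, 3).

D(w) has 4 cells with 2 SE-corners; essential set:

[(1, 3, 0), (2, 1, 0)]


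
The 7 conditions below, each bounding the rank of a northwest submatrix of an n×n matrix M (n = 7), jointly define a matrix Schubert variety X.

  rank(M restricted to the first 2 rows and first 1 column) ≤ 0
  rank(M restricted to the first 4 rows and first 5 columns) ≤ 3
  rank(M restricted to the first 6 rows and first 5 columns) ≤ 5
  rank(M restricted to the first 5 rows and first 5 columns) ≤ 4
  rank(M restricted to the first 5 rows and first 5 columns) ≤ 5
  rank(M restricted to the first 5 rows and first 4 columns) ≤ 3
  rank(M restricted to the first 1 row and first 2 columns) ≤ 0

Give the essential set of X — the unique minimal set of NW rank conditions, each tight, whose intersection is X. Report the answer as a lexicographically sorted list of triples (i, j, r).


Recovering R(i,j) via the rank-extension bound from the 7 conditions:

  row 1: 0 | 0 | 1 | 1 | 1 | 1 | 1
  row 2: 0 | 1 | 2 | 2 | 2 | 2 | 2
  row 3: 1 | 2 | 3 | 3 | 3 | 3 | 3
  row 4: 1 | 2 | 3 | 3 | 3 | 4 | 4
  row 5: 1 | 2 | 3 | 3 | 4 | 5 | 5
  row 6: 1 | 2 | 3 | 4 | 5 | 6 | 6
  row 7: 1 | 2 | 3 | 4 | 5 | 6 | 7

reading off 1-entries of Δ²R: w = (3, 2, 1, 6, 5, 4, 7).

4 SE-corners of the 6-cell Rothe diagram give Ess(w):

[(1, 2, 0), (2, 1, 0), (4, 5, 3), (5, 4, 3)]


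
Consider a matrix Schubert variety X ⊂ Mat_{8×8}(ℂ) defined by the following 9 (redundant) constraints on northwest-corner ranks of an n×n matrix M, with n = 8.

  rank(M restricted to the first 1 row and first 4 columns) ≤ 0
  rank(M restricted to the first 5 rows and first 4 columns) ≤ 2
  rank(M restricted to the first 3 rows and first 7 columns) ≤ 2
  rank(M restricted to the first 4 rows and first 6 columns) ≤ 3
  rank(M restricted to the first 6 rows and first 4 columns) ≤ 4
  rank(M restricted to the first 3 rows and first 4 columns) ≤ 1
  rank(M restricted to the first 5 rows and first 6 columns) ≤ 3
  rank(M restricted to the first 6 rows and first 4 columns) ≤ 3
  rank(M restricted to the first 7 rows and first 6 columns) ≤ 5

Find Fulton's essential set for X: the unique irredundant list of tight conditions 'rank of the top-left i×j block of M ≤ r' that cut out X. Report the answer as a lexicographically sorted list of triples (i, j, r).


Rank table r_w(8×8) implied by the 9 constraints:

  R[1]: 0  0  0  0  1  1  1  1
  R[2]: 1  1  1  1  2  2  2  2
  R[3]: 1  1  1  1  2  2  2  3
  R[4]: 1  2  2  2  3  3  3  4
  R[5]: 1  2  2  2  3  3  4  5
  R[6]: 1  2  3  3  4  4  5  6
  R[7]: 1  2  3  4  5  5  6  7
  R[8]: 1  2  3  4  5  6  7  8

second differences of R give the permutation w = (5, 1, 8, 2, 7, 3, 4, 6).

ℓ(w)=12; the 5 essential cells (i,j,r):

[(1, 4, 0), (3, 4, 1), (3, 7, 2), (5, 4, 2), (5, 6, 3)]


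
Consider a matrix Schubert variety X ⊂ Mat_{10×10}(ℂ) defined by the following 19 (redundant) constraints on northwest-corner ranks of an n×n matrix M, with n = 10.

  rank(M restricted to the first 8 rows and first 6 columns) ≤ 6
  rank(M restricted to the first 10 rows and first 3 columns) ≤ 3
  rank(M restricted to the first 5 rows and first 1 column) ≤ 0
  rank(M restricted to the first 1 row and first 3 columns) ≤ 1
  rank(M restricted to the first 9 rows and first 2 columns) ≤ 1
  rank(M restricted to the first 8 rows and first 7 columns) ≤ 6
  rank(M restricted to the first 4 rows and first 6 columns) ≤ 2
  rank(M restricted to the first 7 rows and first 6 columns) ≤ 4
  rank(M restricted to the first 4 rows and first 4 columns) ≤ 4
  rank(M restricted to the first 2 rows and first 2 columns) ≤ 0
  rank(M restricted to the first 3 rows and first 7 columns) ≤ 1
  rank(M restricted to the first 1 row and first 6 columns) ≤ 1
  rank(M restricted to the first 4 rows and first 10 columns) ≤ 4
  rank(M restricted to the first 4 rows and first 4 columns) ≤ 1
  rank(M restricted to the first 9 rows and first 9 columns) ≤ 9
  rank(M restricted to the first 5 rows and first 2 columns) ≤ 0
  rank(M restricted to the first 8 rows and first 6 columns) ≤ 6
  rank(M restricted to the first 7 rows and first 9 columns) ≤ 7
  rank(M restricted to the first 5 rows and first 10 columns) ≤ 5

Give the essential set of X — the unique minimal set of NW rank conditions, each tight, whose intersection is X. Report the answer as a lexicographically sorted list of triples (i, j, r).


Recovering R(i,j) via the rank-extension bound from the 19 conditions:

  i=1: 0 | 0 | 1 | 1 | 1 | 1 | 1 | 1 | 1 | 1
  i=2: 0 | 0 | 1 | 1 | 1 | 1 | 1 | 2 | 2 | 2
  i=3: 0 | 0 | 1 | 1 | 1 | 1 | 1 | 2 | 3 | 3
  i=4: 0 | 0 | 1 | 1 | 2 | 2 | 2 | 3 | 4 | 4
  i=5: 0 | 0 | 1 | 2 | 3 | 3 | 3 | 4 | 5 | 5
  i=6: 1 | 1 | 2 | 3 | 4 | 4 | 4 | 5 | 6 | 6
  i=7: 1 | 1 | 2 | 3 | 4 | 4 | 5 | 6 | 7 | 7
  i=8: 1 | 1 | 2 | 3 | 4 | 5 | 6 | 7 | 8 | 8
  i=9: 1 | 1 | 2 | 3 | 4 | 5 | 6 | 7 | 8 | 9
  i=10: 1 | 2 | 3 | 4 | 5 | 6 | 7 | 8 | 9 | 10

so w = (3, 8, 9, 5, 4, 1, 7, 6, 10, 2).

ℓ(w)=23; the 5 essential cells (i,j,r):

[(3, 7, 1), (4, 4, 1), (5, 2, 0), (7, 6, 4), (9, 2, 1)]


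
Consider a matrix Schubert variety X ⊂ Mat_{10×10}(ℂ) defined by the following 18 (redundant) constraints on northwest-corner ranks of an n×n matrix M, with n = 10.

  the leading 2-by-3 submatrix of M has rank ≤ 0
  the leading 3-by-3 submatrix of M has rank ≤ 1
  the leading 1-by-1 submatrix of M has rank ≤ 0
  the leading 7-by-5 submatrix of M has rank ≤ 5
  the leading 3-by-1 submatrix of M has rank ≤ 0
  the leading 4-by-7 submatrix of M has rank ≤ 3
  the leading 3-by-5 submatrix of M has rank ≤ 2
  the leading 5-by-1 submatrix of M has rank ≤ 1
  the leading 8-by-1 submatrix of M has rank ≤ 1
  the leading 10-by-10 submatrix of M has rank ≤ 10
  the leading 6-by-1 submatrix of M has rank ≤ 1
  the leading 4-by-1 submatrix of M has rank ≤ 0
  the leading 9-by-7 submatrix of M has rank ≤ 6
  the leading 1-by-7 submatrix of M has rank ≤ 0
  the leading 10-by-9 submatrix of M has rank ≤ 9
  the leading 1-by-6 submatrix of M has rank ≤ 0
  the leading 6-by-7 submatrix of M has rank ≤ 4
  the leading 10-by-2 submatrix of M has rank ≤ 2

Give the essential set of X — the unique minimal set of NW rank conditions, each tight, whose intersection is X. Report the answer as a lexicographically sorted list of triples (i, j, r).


Rank table r_w(10×10) implied by the 18 constraints:

  R[1]: 0 | 0 | 0 | 0 | 0 | 0 | 0 | 1 | 1 | 1
  R[2]: 0 | 0 | 0 | 1 | 1 | 1 | 1 | 2 | 2 | 2
  R[3]: 0 | 1 | 1 | 2 | 2 | 2 | 2 | 3 | 3 | 3
  R[4]: 0 | 1 | 2 | 3 | 3 | 3 | 3 | 4 | 4 | 4
  R[5]: 1 | 2 | 3 | 4 | 4 | 4 | 4 | 5 | 5 | 5
  R[6]: 1 | 2 | 3 | 4 | 4 | 4 | 4 | 5 | 6 | 6
  R[7]: 1 | 2 | 3 | 4 | 5 | 5 | 5 | 6 | 7 | 7
  R[8]: 1 | 2 | 3 | 4 | 5 | 6 | 6 | 7 | 8 | 8
  R[9]: 1 | 2 | 3 | 4 | 5 | 6 | 6 | 7 | 8 | 9
  R[10]: 1 | 2 | 3 | 4 | 5 | 6 | 7 | 8 | 9 | 10

reading off 1-entries of Δ²R: w = (8, 4, 2, 3, 1, 9, 5, 6, 10, 7).

ℓ(w)=16; the 5 essential cells (i,j,r):

[(1, 7, 0), (2, 3, 0), (4, 1, 0), (6, 7, 4), (9, 7, 6)]


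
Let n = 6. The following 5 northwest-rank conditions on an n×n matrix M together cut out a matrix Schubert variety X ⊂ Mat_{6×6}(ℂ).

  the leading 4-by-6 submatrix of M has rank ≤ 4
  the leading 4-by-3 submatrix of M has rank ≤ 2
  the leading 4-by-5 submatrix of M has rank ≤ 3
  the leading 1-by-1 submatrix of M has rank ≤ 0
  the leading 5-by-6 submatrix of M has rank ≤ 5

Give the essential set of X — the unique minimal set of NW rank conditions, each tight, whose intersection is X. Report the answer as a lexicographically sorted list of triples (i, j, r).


Computing R[i][j] = min implied NW-rank bound (n=6, 5 conditions):

  R[1]: 0 | 1 | 1 | 1 | 1 | 1
  R[2]: 1 | 2 | 2 | 2 | 2 | 2
  R[3]: 1 | 2 | 2 | 3 | 3 | 3
  R[4]: 1 | 2 | 2 | 3 | 3 | 4
  R[5]: 1 | 2 | 3 | 4 | 4 | 5
  R[6]: 1 | 2 | 3 | 4 | 5 | 6

second differences of R give the permutation w = (2, 1, 4, 6, 3, 5).

ℓ(w)=4; the 3 essential cells (i,j,r):

[(1, 1, 0), (4, 3, 2), (4, 5, 3)]


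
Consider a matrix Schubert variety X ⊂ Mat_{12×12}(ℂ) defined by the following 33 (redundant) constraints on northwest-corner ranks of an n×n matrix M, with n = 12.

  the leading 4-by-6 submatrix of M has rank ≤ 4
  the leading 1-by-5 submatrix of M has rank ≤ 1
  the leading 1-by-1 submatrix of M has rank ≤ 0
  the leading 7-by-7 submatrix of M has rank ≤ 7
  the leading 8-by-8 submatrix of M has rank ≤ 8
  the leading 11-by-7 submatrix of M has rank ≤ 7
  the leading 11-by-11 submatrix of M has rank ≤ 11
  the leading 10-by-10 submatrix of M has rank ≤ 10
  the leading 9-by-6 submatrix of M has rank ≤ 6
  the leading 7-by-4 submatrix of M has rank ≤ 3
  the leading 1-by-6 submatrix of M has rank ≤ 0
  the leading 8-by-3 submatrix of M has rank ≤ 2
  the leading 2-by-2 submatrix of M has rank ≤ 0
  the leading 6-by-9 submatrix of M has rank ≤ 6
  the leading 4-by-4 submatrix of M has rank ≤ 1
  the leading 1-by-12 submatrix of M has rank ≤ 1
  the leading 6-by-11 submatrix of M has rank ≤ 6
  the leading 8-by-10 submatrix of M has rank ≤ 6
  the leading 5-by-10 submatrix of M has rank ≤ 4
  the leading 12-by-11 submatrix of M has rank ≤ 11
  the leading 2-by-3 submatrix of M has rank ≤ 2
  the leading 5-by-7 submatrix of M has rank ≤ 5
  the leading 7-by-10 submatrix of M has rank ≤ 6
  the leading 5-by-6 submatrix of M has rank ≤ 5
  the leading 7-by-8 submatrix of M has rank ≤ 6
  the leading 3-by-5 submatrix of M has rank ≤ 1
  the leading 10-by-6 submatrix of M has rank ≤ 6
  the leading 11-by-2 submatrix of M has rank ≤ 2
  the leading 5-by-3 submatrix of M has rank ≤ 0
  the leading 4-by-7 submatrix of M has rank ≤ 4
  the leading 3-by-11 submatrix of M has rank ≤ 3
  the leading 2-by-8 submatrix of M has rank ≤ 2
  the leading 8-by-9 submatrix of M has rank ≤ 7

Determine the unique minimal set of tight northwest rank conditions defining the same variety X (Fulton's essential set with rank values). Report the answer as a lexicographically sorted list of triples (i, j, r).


Recovering R(i,j) via the rank-extension bound from the 33 conditions:

  row 1: 0, 0, 0, 0, 0, 0, 1, 1, 1, 1, 1, 1
  row 2: 0, 0, 0, 1, 1, 1, 2, 2, 2, 2, 2, 2
  row 3: 0, 0, 0, 1, 1, 2, 3, 3, 3, 3, 3, 3
  row 4: 0, 0, 0, 1, 2, 3, 4, 4, 4, 4, 4, 4
  row 5: 0, 0, 0, 1, 2, 3, 4, 4, 4, 4, 5, 5
  row 6: 1, 1, 1, 2, 3, 4, 5, 5, 5, 5, 6, 6
  row 7: 1, 2, 2, 3, 4, 5, 6, 6, 6, 6, 7, 7
  row 8: 1, 2, 2, 3, 4, 5, 6, 6, 6, 6, 7, 8
  row 9: 1, 2, 3, 4, 5, 6, 7, 7, 7, 7, 8, 9
  row 10: 1, 2, 3, 4, 5, 6, 7, 8, 8, 8, 9, 10
  row 11: 1, 2, 3, 4, 5, 6, 7, 8, 9, 9, 10, 11
  row 12: 1, 2, 3, 4, 5, 6, 7, 8, 9, 10, 11, 12

second differences of R give the permutation w = (7, 4, 6, 5, 11, 1, 2, 12, 3, 8, 9, 10).

D(w) has 26 cells with 6 SE-corners; essential set:

[(1, 6, 0), (3, 5, 1), (5, 3, 0), (5, 10, 4), (8, 3, 2), (8, 10, 6)]
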